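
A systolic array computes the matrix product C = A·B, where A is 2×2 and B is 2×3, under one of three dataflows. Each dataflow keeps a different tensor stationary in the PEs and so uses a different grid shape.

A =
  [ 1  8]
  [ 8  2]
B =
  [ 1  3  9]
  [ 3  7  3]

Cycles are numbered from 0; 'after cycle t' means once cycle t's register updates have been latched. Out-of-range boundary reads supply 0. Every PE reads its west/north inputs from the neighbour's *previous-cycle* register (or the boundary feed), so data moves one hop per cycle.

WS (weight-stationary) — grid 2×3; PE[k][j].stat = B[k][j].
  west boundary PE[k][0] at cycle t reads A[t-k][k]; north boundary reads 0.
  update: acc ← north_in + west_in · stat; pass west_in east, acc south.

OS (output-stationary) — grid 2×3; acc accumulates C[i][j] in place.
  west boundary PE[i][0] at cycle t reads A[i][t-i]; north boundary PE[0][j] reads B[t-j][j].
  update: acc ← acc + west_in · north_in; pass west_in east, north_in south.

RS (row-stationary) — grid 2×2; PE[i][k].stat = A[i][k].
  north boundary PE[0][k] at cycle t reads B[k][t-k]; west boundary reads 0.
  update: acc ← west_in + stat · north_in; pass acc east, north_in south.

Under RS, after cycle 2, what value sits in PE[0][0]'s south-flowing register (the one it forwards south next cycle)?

register = 9

RS (2×2). Following PE[0][0] plus its west/north inputs:
  t=0 PE[0][0]: acc=1 h=1 v=1
  t=1 PE[0][0]: acc=3 h=3 v=3
  t=2 PE[0][0]: acc=9 h=9 v=9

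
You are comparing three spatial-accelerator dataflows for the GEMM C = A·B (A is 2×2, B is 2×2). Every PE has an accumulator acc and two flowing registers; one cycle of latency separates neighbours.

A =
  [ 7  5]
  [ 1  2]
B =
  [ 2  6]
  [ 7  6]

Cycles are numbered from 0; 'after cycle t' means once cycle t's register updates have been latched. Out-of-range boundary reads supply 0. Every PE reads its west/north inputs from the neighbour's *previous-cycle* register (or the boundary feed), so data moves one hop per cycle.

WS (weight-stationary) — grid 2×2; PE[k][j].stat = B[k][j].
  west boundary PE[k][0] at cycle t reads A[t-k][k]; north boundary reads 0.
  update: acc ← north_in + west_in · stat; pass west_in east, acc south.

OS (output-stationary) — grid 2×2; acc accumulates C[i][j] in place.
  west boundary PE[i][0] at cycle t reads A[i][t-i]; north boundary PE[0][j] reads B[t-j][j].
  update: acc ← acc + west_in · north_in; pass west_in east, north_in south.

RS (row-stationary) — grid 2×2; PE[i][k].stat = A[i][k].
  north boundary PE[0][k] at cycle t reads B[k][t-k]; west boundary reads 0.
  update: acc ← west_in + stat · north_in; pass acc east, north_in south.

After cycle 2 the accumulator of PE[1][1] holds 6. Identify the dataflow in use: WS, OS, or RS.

— WS: 2×2; PE[1][1] trace:
  @0  [1,1]  acc 0  |  →0  ↓0
  @1  [1,1]  acc 0  |  →0  ↓0
  @2  [1,1]  acc 72  |  →5  ↓72
— OS: 2×2; PE[1][1] trace:
  @0  [1,1]  acc 0  |  →0  ↓0
  @1  [1,1]  acc 0  |  →0  ↓0
  @2  [1,1]  acc 6  |  →1  ↓6
— RS: 2×2; PE[1][1] trace:
  @0  [1,1]  acc 0  |  →0  ↓0
  @1  [1,1]  acc 0  |  →0  ↓0
  @2  [1,1]  acc 16  |  →16  ↓7

dataflow = OS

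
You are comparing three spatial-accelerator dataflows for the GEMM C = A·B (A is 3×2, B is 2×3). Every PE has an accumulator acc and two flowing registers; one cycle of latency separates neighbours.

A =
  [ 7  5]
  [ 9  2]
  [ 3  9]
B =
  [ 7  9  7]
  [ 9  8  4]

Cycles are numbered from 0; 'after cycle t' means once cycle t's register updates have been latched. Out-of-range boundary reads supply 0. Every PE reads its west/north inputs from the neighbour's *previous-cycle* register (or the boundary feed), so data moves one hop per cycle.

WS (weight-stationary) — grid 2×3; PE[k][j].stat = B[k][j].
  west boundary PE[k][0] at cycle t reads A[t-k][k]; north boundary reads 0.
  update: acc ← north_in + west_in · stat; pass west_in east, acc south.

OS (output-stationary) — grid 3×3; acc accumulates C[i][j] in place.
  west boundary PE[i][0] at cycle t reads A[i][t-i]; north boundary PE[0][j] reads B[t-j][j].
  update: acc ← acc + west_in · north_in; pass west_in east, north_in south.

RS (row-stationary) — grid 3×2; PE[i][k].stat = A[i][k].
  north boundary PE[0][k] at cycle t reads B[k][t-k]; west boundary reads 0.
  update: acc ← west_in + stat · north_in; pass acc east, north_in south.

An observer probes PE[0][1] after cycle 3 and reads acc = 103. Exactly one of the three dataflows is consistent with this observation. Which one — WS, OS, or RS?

WS [2×3] PE[0][1] across cycles:
  cycle 0: PE[0][1] → acc 0, east 0, south 0
  cycle 1: PE[0][1] → acc 63, east 7, south 63
  cycle 2: PE[0][1] → acc 81, east 9, south 81
  cycle 3: PE[0][1] → acc 27, east 3, south 27
OS [3×3] PE[0][1] across cycles:
  cycle 0: PE[0][1] → acc 0, east 0, south 0
  cycle 1: PE[0][1] → acc 63, east 7, south 9
  cycle 2: PE[0][1] → acc 103, east 5, south 8
  cycle 3: PE[0][1] → acc 103, east 0, south 0
RS [3×2] PE[0][1] across cycles:
  cycle 0: PE[0][1] → acc 0, east 0, south 0
  cycle 1: PE[0][1] → acc 94, east 94, south 9
  cycle 2: PE[0][1] → acc 103, east 103, south 8
  cycle 3: PE[0][1] → acc 69, east 69, south 4

dataflow = OS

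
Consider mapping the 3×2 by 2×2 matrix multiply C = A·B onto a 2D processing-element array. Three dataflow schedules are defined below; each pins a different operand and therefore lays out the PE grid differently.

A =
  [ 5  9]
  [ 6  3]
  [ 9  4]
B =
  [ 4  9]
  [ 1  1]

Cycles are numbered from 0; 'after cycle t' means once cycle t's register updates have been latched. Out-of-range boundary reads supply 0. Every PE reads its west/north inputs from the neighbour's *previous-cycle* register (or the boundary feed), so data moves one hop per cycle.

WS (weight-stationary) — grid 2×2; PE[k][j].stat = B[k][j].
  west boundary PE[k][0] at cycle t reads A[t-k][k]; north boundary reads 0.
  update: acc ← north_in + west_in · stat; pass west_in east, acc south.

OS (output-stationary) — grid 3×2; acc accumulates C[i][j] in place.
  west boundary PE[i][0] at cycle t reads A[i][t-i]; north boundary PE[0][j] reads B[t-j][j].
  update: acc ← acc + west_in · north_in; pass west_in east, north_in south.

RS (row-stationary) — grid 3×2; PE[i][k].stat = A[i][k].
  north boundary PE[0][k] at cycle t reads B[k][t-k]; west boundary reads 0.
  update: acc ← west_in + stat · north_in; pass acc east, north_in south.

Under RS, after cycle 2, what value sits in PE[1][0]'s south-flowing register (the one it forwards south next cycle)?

RS (3×2). Following PE[1][0] plus its west/north inputs:
  0: (0,0).acc=20  regs=<20,4>
  0: (1,0).acc=0  regs=<0,0>
  1: (0,0).acc=45  regs=<45,9>
  1: (1,0).acc=24  regs=<24,4>
  2: (0,0).acc=0  regs=<0,0>
  2: (1,0).acc=54  regs=<54,9>

register = 9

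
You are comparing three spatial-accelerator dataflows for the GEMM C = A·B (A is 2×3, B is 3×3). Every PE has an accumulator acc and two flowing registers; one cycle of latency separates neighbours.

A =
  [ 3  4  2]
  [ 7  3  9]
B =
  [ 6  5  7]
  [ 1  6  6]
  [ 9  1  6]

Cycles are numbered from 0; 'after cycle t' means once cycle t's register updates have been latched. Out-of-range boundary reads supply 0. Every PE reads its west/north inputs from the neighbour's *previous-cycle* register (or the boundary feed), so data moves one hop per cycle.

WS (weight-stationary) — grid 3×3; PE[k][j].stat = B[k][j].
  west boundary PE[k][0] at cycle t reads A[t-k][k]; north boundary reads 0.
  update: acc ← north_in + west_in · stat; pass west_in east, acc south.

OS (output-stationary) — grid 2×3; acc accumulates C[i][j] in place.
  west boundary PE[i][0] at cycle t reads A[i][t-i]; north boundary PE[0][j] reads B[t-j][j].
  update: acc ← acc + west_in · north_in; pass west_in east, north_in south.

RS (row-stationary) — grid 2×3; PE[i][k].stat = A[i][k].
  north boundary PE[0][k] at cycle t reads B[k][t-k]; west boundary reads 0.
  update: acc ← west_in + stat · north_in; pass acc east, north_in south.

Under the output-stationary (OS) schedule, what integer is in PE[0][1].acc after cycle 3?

OS 2×3: PE[0][1] cycle-by-cycle (with neighbour feeds):
  @0  [0,0]  acc 18  |  →3  ↓6
  @0  [0,1]  acc 0  |  →0  ↓0
  @1  [0,0]  acc 22  |  →4  ↓1
  @1  [0,1]  acc 15  |  →3  ↓5
  @2  [0,0]  acc 40  |  →2  ↓9
  @2  [0,1]  acc 39  |  →4  ↓6
  @3  [0,0]  acc 40  |  →0  ↓0
  @3  [0,1]  acc 41  |  →2  ↓1

PE[0][1].acc = 41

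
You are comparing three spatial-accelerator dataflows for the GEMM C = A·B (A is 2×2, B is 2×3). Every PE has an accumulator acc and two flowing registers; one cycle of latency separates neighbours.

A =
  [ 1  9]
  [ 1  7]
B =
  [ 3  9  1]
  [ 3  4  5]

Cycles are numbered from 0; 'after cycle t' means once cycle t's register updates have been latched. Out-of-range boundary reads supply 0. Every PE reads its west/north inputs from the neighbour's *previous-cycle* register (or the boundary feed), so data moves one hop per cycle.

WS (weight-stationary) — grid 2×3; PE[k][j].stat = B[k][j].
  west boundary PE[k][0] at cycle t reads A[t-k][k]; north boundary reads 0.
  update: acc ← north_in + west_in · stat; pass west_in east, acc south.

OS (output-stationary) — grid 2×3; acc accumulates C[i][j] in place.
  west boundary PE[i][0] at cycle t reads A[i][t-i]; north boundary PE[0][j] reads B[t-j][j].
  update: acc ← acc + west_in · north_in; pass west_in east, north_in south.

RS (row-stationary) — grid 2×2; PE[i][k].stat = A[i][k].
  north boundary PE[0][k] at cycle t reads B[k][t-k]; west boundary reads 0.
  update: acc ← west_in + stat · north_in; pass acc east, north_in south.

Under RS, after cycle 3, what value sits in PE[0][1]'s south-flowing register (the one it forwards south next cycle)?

RS on a 2×2 grid — tracing PE[0][1] and its feeders:
  step 0 · PE0,0: acc=3; fwd→3 fwd↓3
  step 0 · PE0,1: acc=0; fwd→0 fwd↓0
  step 1 · PE0,0: acc=9; fwd→9 fwd↓9
  step 1 · PE0,1: acc=30; fwd→30 fwd↓3
  step 2 · PE0,0: acc=1; fwd→1 fwd↓1
  step 2 · PE0,1: acc=45; fwd→45 fwd↓4
  step 3 · PE0,0: acc=0; fwd→0 fwd↓0
  step 3 · PE0,1: acc=46; fwd→46 fwd↓5

register = 5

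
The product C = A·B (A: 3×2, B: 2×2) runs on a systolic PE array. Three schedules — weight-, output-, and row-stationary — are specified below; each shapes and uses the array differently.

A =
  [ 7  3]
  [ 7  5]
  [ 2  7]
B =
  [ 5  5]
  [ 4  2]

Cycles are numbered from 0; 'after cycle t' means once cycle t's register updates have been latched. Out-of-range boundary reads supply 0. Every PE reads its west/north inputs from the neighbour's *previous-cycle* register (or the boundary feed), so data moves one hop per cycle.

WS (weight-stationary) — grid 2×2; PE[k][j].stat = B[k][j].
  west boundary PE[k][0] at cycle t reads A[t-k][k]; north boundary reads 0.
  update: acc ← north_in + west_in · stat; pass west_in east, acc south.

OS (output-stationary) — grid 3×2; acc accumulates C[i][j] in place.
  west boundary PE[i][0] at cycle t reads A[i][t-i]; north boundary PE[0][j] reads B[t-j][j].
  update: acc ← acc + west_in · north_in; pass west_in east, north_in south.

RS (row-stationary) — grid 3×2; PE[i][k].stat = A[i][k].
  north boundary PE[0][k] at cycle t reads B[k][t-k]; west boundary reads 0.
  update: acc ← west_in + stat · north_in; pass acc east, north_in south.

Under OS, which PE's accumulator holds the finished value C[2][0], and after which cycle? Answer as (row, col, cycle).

OS — PE[2][0] is where C[2][0] collects:
  c0 r2c0: 0 / 0 / 0
  c1 r2c0: 0 / 0 / 0
  c2 r2c0: 10 / 2 / 5
  c3 r2c0: 38 / 7 / 4

(row, col, cycle) = (2, 0, 3)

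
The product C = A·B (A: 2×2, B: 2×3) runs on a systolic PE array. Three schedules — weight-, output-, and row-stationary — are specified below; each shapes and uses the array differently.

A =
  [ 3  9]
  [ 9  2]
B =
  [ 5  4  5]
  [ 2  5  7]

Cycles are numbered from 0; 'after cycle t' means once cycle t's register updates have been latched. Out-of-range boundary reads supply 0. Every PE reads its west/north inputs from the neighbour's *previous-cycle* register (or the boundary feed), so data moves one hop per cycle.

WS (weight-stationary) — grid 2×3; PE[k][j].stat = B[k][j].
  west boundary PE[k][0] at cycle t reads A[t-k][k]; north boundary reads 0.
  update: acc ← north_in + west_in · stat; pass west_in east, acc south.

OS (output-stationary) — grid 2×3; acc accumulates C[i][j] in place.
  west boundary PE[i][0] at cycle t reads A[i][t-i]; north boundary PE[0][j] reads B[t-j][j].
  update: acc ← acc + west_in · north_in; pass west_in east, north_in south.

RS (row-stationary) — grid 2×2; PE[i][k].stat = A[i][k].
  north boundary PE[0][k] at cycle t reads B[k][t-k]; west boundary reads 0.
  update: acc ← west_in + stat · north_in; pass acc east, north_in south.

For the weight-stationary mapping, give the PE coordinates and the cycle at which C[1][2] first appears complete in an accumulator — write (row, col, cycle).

(row, col, cycle) = (1, 2, 4)

Under WS, C[1][2] lands at PE[1][2]:
  @0  [1,2]  acc 0  |  →0  ↓0
  @1  [1,2]  acc 0  |  →0  ↓0
  @2  [1,2]  acc 0  |  →0  ↓0
  @3  [1,2]  acc 78  |  →9  ↓78
  @4  [1,2]  acc 59  |  →2  ↓59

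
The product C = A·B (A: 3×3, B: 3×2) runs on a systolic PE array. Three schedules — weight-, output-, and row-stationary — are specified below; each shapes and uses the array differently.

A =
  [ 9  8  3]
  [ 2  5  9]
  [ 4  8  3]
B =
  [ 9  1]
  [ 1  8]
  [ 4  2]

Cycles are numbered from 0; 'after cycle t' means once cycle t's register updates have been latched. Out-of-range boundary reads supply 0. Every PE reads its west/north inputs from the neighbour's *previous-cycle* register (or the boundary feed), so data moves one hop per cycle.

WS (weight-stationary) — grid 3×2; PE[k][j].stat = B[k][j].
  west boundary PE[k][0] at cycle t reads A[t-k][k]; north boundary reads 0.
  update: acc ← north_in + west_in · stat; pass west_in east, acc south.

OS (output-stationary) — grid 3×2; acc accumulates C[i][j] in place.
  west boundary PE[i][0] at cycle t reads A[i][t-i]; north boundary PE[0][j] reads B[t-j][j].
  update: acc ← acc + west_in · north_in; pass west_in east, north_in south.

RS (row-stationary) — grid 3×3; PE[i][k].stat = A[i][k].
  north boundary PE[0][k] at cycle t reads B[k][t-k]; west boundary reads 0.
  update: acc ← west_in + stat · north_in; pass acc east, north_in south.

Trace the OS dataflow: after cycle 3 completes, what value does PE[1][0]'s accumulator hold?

PE[1][0].acc = 59

OS on a 3×2 grid — tracing PE[1][0] and its feeders:
  0: (0,0).acc=81  regs=<9,9>
  0: (1,0).acc=0  regs=<0,0>
  1: (0,0).acc=89  regs=<8,1>
  1: (1,0).acc=18  regs=<2,9>
  2: (0,0).acc=101  regs=<3,4>
  2: (1,0).acc=23  regs=<5,1>
  3: (0,0).acc=101  regs=<0,0>
  3: (1,0).acc=59  regs=<9,4>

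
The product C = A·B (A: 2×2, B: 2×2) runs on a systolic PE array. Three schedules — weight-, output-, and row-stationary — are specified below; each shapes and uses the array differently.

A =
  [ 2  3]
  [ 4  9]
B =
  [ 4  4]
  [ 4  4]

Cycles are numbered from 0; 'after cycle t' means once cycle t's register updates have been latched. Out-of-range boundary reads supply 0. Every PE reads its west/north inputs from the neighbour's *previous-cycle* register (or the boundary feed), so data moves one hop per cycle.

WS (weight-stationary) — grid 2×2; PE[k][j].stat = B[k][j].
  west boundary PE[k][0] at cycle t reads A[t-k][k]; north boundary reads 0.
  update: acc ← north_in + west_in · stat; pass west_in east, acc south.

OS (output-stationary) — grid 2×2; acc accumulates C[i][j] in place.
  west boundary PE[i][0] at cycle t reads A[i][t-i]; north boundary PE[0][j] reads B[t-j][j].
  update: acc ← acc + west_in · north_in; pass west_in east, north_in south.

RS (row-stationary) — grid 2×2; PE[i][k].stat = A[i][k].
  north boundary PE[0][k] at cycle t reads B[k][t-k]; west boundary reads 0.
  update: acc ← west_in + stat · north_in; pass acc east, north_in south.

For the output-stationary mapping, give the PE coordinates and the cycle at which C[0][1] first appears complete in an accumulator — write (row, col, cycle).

(row, col, cycle) = (0, 1, 2)

Under OS, C[0][1] lands at PE[0][1]:
  cycle 0: PE[0][1] → acc 0, east 0, south 0
  cycle 1: PE[0][1] → acc 8, east 2, south 4
  cycle 2: PE[0][1] → acc 20, east 3, south 4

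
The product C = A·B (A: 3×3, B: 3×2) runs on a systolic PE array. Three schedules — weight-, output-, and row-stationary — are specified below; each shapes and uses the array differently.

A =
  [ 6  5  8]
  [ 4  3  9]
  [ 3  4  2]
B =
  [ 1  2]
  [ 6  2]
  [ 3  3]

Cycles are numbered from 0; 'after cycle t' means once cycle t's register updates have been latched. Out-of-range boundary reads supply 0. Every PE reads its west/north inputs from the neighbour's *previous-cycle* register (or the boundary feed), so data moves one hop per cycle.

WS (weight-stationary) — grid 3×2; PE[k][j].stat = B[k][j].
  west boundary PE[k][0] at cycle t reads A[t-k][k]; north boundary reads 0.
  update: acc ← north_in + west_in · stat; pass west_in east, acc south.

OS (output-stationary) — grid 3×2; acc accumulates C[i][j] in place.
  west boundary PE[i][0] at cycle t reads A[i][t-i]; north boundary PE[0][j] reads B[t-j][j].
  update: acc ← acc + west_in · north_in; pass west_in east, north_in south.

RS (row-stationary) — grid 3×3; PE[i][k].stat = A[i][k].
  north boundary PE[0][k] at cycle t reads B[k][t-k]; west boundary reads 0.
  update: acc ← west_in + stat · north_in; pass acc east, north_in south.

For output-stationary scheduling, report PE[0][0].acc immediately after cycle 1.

OS on a 3×2 grid — tracing PE[0][0] and its feeders:
  @0  [0,0]  acc 6  |  →6  ↓1
  @1  [0,0]  acc 36  |  →5  ↓6

PE[0][0].acc = 36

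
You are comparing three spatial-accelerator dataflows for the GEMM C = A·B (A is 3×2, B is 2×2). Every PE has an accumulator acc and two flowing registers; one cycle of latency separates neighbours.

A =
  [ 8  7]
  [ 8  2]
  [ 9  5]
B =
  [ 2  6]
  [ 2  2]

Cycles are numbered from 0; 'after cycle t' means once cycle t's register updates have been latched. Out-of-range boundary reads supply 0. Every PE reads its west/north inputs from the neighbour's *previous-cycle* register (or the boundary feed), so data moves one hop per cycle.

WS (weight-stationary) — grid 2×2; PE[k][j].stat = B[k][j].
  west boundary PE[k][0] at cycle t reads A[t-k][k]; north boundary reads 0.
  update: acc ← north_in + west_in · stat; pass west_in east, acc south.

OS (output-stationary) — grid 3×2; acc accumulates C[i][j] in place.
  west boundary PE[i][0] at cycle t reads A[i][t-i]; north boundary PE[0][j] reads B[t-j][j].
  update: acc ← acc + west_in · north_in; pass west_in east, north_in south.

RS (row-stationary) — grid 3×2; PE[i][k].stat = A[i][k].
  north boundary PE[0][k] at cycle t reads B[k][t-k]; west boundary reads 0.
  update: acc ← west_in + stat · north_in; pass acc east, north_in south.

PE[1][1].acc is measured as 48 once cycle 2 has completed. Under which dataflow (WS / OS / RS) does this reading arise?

dataflow = OS

— WS: 2×2; PE[1][1] trace:
  cycle 0: PE[1][1] → acc 0, east 0, south 0
  cycle 1: PE[1][1] → acc 0, east 0, south 0
  cycle 2: PE[1][1] → acc 62, east 7, south 62
— OS: 3×2; PE[1][1] trace:
  cycle 0: PE[1][1] → acc 0, east 0, south 0
  cycle 1: PE[1][1] → acc 0, east 0, south 0
  cycle 2: PE[1][1] → acc 48, east 8, south 6
— RS: 3×2; PE[1][1] trace:
  cycle 0: PE[1][1] → acc 0, east 0, south 0
  cycle 1: PE[1][1] → acc 0, east 0, south 0
  cycle 2: PE[1][1] → acc 20, east 20, south 2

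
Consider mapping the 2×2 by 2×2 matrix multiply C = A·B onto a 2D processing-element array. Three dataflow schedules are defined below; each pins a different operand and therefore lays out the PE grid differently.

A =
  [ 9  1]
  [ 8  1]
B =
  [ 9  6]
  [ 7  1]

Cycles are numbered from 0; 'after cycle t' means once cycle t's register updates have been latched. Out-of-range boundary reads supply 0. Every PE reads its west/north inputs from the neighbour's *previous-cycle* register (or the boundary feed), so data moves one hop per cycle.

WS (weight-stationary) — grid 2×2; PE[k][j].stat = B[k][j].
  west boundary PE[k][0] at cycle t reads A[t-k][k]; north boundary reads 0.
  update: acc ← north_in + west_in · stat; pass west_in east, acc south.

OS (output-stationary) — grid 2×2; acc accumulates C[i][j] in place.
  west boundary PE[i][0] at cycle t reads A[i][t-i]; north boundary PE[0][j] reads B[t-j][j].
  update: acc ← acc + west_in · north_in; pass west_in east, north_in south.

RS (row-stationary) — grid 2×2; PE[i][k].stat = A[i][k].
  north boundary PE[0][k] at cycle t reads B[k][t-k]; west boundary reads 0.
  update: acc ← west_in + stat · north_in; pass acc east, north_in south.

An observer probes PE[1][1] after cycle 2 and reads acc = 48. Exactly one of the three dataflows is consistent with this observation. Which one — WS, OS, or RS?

WS (2×2 grid), PE[1][1]:
  @0  [1,1]  acc 0  |  →0  ↓0
  @1  [1,1]  acc 0  |  →0  ↓0
  @2  [1,1]  acc 55  |  →1  ↓55
OS (2×2 grid), PE[1][1]:
  @0  [1,1]  acc 0  |  →0  ↓0
  @1  [1,1]  acc 0  |  →0  ↓0
  @2  [1,1]  acc 48  |  →8  ↓6
RS (2×2 grid), PE[1][1]:
  @0  [1,1]  acc 0  |  →0  ↓0
  @1  [1,1]  acc 0  |  →0  ↓0
  @2  [1,1]  acc 79  |  →79  ↓7

dataflow = OS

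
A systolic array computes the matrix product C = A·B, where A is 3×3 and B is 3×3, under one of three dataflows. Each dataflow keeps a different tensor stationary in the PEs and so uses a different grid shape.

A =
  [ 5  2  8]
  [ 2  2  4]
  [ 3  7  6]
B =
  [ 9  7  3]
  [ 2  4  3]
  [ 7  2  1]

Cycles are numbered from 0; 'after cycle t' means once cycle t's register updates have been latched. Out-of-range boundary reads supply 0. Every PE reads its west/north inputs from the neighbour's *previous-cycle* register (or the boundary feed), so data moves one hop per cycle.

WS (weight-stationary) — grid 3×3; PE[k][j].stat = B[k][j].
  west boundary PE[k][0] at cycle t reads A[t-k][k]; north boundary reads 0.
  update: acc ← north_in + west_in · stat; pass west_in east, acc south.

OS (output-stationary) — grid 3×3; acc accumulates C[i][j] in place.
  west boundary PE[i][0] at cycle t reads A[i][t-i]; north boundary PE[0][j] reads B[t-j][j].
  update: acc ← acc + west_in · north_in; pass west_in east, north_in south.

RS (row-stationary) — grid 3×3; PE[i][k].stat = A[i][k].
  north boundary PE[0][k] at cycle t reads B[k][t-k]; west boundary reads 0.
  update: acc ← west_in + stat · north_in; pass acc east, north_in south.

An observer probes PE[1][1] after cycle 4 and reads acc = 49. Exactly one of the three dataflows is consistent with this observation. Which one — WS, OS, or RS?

dataflow = WS

Under WS (3×3), PE[1][1]:
  0: (1,1).acc=0  regs=<0,0>
  1: (1,1).acc=0  regs=<0,0>
  2: (1,1).acc=43  regs=<2,43>
  3: (1,1).acc=22  regs=<2,22>
  4: (1,1).acc=49  regs=<7,49>
Under OS (3×3), PE[1][1]:
  0: (1,1).acc=0  regs=<0,0>
  1: (1,1).acc=0  regs=<0,0>
  2: (1,1).acc=14  regs=<2,7>
  3: (1,1).acc=22  regs=<2,4>
  4: (1,1).acc=30  regs=<4,2>
Under RS (3×3), PE[1][1]:
  0: (1,1).acc=0  regs=<0,0>
  1: (1,1).acc=0  regs=<0,0>
  2: (1,1).acc=22  regs=<22,2>
  3: (1,1).acc=22  regs=<22,4>
  4: (1,1).acc=12  regs=<12,3>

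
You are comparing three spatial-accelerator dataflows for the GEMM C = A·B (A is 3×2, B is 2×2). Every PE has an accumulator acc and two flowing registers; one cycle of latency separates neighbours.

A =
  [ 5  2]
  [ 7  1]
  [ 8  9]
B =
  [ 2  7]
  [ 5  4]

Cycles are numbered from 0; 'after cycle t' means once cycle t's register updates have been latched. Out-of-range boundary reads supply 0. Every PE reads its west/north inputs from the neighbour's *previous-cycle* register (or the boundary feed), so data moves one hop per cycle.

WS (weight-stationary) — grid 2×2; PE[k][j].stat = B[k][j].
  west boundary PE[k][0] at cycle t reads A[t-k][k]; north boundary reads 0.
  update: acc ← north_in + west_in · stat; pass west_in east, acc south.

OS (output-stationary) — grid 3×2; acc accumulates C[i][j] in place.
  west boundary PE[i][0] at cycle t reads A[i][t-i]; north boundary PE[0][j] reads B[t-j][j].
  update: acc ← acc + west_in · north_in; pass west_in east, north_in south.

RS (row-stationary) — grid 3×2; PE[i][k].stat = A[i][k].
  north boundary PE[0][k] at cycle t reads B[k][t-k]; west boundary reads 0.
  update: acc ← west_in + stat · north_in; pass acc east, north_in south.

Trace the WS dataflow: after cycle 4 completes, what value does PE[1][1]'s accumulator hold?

Tracing WS — 2×2 array, target PE[1][1]:
  @0  [0,1]  acc 0  |  →0  ↓0
  @0  [1,0]  acc 0  |  →0  ↓0
  @0  [1,1]  acc 0  |  →0  ↓0
  @1  [0,1]  acc 35  |  →5  ↓35
  @1  [1,0]  acc 20  |  →2  ↓20
  @1  [1,1]  acc 0  |  →0  ↓0
  @2  [0,1]  acc 49  |  →7  ↓49
  @2  [1,0]  acc 19  |  →1  ↓19
  @2  [1,1]  acc 43  |  →2  ↓43
  @3  [0,1]  acc 56  |  →8  ↓56
  @3  [1,0]  acc 61  |  →9  ↓61
  @3  [1,1]  acc 53  |  →1  ↓53
  @4  [0,1]  acc 0  |  →0  ↓0
  @4  [1,0]  acc 0  |  →0  ↓0
  @4  [1,1]  acc 92  |  →9  ↓92

PE[1][1].acc = 92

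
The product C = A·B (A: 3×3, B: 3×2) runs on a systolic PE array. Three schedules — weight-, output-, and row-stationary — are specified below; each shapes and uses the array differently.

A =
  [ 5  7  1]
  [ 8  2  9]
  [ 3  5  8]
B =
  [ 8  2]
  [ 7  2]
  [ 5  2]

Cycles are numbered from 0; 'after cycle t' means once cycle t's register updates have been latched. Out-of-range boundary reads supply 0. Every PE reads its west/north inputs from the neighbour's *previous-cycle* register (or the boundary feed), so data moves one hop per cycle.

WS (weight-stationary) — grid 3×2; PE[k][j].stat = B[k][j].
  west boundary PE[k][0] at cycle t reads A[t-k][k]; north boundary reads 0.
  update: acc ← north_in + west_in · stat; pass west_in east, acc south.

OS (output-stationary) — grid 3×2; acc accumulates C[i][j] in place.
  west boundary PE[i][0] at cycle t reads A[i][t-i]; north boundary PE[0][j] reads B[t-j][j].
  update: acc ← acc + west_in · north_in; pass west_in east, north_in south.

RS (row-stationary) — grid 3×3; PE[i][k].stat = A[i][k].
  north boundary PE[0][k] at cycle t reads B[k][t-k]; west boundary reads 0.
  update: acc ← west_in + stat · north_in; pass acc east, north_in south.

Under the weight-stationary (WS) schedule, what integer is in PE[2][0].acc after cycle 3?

WS on a 3×2 grid — tracing PE[2][0] and its feeders:
  [0] (1,0) acc=0 (h:0 v:0)
  [0] (2,0) acc=0 (h:0 v:0)
  [1] (1,0) acc=89 (h:7 v:89)
  [1] (2,0) acc=0 (h:0 v:0)
  [2] (1,0) acc=78 (h:2 v:78)
  [2] (2,0) acc=94 (h:1 v:94)
  [3] (1,0) acc=59 (h:5 v:59)
  [3] (2,0) acc=123 (h:9 v:123)

PE[2][0].acc = 123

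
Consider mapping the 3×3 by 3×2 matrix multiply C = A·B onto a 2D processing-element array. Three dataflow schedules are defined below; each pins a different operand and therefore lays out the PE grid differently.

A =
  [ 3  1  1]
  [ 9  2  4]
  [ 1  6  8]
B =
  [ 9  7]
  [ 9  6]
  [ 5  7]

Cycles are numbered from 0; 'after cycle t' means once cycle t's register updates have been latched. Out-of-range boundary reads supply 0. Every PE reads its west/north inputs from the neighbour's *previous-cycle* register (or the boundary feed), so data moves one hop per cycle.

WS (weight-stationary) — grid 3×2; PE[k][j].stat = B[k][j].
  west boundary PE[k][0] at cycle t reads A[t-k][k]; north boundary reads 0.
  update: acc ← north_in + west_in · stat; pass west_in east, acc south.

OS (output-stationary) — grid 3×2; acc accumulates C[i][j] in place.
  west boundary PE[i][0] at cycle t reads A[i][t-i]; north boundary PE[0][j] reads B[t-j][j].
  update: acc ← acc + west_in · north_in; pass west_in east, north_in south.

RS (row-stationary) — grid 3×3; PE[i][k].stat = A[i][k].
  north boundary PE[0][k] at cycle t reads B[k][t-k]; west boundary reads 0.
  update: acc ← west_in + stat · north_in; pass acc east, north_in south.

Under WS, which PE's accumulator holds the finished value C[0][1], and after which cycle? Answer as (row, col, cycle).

WS — PE[2][1] is where C[0][1] collects:
  [0] (2,1) acc=0 (h:0 v:0)
  [1] (2,1) acc=0 (h:0 v:0)
  [2] (2,1) acc=0 (h:0 v:0)
  [3] (2,1) acc=34 (h:1 v:34)

(row, col, cycle) = (2, 1, 3)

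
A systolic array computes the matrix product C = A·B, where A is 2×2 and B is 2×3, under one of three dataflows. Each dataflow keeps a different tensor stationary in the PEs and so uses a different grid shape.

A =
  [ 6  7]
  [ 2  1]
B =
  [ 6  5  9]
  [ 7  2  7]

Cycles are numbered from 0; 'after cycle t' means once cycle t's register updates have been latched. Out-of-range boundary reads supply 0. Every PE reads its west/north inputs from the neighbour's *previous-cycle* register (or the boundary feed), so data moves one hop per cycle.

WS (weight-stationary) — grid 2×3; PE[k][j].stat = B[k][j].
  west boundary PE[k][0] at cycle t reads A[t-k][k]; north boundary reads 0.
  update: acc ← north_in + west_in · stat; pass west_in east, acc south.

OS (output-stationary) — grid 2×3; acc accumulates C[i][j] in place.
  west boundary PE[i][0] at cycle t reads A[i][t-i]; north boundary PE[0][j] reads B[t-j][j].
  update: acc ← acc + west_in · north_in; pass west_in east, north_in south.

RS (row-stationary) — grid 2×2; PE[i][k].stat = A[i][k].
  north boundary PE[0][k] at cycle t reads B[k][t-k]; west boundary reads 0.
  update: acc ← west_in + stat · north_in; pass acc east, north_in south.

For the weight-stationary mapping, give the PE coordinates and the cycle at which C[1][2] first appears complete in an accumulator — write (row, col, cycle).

(row, col, cycle) = (1, 2, 4)

Under WS, C[1][2] lands at PE[1][2]:
  c0 r1c2: 0 / 0 / 0
  c1 r1c2: 0 / 0 / 0
  c2 r1c2: 0 / 0 / 0
  c3 r1c2: 103 / 7 / 103
  c4 r1c2: 25 / 1 / 25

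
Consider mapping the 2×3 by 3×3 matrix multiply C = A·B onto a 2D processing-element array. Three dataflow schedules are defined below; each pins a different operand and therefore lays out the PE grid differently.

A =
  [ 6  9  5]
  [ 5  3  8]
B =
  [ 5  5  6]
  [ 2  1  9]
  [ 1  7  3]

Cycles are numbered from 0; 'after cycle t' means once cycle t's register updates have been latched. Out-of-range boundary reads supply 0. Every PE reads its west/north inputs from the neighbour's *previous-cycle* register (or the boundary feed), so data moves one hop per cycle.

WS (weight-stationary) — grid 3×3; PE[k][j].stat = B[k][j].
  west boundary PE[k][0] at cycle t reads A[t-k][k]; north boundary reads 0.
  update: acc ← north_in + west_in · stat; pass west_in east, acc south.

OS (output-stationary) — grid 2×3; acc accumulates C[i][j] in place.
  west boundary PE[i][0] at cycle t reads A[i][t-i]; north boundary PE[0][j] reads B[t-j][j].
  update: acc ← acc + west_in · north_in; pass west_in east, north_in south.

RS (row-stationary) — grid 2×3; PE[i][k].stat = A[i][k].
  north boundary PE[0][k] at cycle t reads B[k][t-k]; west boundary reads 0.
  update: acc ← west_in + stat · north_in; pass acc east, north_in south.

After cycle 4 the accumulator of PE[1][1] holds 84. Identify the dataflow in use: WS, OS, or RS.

dataflow = OS

— WS: 3×3; PE[1][1] trace:
  step 0 · PE1,1: acc=0; fwd→0 fwd↓0
  step 1 · PE1,1: acc=0; fwd→0 fwd↓0
  step 2 · PE1,1: acc=39; fwd→9 fwd↓39
  step 3 · PE1,1: acc=28; fwd→3 fwd↓28
  step 4 · PE1,1: acc=0; fwd→0 fwd↓0
— OS: 2×3; PE[1][1] trace:
  step 0 · PE1,1: acc=0; fwd→0 fwd↓0
  step 1 · PE1,1: acc=0; fwd→0 fwd↓0
  step 2 · PE1,1: acc=25; fwd→5 fwd↓5
  step 3 · PE1,1: acc=28; fwd→3 fwd↓1
  step 4 · PE1,1: acc=84; fwd→8 fwd↓7
— RS: 2×3; PE[1][1] trace:
  step 0 · PE1,1: acc=0; fwd→0 fwd↓0
  step 1 · PE1,1: acc=0; fwd→0 fwd↓0
  step 2 · PE1,1: acc=31; fwd→31 fwd↓2
  step 3 · PE1,1: acc=28; fwd→28 fwd↓1
  step 4 · PE1,1: acc=57; fwd→57 fwd↓9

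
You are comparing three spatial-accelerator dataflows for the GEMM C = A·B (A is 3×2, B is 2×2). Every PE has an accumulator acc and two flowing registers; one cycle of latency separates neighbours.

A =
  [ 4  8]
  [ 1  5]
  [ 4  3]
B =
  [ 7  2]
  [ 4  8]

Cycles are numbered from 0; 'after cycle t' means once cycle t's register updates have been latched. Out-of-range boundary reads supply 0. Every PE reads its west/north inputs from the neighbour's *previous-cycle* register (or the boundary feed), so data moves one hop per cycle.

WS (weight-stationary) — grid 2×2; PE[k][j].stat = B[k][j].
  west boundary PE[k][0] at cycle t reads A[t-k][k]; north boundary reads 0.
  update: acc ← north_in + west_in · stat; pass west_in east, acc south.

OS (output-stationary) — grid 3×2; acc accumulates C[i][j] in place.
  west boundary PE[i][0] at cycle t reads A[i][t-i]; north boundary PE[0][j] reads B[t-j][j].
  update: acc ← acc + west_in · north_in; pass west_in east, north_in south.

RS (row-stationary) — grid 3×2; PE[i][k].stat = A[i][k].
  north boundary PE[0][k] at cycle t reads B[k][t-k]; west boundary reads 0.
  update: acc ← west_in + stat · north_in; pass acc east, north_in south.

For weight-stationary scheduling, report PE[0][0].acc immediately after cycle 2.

PE[0][0].acc = 28

WS 2×2: PE[0][0] cycle-by-cycle (with neighbour feeds):
  cycle 0: PE[0][0] → acc 28, east 4, south 28
  cycle 1: PE[0][0] → acc 7, east 1, south 7
  cycle 2: PE[0][0] → acc 28, east 4, south 28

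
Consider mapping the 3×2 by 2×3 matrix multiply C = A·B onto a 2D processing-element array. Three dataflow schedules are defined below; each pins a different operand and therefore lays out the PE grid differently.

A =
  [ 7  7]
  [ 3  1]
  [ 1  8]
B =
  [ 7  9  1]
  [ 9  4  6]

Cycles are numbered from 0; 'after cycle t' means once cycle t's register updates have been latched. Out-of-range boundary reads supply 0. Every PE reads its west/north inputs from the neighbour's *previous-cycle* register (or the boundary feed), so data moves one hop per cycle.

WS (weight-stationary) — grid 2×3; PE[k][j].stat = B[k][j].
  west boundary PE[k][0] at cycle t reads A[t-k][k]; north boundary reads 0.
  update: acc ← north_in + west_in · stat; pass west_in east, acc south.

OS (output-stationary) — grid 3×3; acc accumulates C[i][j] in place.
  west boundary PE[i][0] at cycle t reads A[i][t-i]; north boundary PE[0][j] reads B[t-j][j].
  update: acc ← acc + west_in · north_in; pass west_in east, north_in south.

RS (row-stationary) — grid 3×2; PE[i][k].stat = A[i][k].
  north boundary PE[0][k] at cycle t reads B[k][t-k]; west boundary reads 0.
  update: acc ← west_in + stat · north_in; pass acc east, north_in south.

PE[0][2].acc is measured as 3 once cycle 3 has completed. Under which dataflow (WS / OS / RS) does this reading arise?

dataflow = WS

WS [2×3] PE[0][2] across cycles:
  step 0 · PE0,2: acc=0; fwd→0 fwd↓0
  step 1 · PE0,2: acc=0; fwd→0 fwd↓0
  step 2 · PE0,2: acc=7; fwd→7 fwd↓7
  step 3 · PE0,2: acc=3; fwd→3 fwd↓3
OS [3×3] PE[0][2] across cycles:
  step 0 · PE0,2: acc=0; fwd→0 fwd↓0
  step 1 · PE0,2: acc=0; fwd→0 fwd↓0
  step 2 · PE0,2: acc=7; fwd→7 fwd↓1
  step 3 · PE0,2: acc=49; fwd→7 fwd↓6
— RS: 3×2 array has no PE[0][2].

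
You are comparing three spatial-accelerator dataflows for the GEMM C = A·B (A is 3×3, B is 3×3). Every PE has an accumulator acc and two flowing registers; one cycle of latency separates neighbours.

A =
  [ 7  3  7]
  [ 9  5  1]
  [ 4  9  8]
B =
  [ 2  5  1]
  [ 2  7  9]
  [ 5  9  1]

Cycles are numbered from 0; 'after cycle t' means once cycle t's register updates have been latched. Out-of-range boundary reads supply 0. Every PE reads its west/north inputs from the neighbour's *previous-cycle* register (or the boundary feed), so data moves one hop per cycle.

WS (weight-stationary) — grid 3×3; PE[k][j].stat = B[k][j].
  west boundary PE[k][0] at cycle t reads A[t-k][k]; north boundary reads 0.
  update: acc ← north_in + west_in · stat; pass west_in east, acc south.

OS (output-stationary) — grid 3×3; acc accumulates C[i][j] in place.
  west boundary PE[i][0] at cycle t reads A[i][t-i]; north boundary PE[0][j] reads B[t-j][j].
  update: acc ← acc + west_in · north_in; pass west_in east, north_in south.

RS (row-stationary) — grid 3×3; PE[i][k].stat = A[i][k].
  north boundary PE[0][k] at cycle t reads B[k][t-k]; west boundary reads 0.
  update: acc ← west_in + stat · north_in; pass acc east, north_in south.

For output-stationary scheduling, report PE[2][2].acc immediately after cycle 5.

PE[2][2].acc = 85

OS (3×3). Following PE[2][2] plus its west/north inputs:
  cycle 0: PE[1][2] → acc 0, east 0, south 0
  cycle 0: PE[2][1] → acc 0, east 0, south 0
  cycle 0: PE[2][2] → acc 0, east 0, south 0
  cycle 1: PE[1][2] → acc 0, east 0, south 0
  cycle 1: PE[2][1] → acc 0, east 0, south 0
  cycle 1: PE[2][2] → acc 0, east 0, south 0
  cycle 2: PE[1][2] → acc 0, east 0, south 0
  cycle 2: PE[2][1] → acc 0, east 0, south 0
  cycle 2: PE[2][2] → acc 0, east 0, south 0
  cycle 3: PE[1][2] → acc 9, east 9, south 1
  cycle 3: PE[2][1] → acc 20, east 4, south 5
  cycle 3: PE[2][2] → acc 0, east 0, south 0
  cycle 4: PE[1][2] → acc 54, east 5, south 9
  cycle 4: PE[2][1] → acc 83, east 9, south 7
  cycle 4: PE[2][2] → acc 4, east 4, south 1
  cycle 5: PE[1][2] → acc 55, east 1, south 1
  cycle 5: PE[2][1] → acc 155, east 8, south 9
  cycle 5: PE[2][2] → acc 85, east 9, south 9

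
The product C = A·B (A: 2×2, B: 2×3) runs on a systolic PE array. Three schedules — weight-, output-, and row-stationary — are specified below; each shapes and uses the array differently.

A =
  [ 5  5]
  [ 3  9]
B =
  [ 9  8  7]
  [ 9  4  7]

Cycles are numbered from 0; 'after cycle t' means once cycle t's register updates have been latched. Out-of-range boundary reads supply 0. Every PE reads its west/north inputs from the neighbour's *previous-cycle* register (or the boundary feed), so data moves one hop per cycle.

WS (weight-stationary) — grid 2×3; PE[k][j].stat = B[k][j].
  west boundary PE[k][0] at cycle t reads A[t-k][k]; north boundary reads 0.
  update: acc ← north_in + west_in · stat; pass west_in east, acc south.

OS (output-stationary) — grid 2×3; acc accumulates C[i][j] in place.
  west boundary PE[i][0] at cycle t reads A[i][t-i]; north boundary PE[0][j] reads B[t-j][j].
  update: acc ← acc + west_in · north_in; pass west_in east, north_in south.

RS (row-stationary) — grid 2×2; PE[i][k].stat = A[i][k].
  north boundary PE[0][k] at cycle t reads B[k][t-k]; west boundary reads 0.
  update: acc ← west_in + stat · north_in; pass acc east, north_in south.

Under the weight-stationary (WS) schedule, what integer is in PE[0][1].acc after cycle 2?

WS 2×3: PE[0][1] cycle-by-cycle (with neighbour feeds):
  t=0 PE[0][0]: acc=45 h=5 v=45
  t=0 PE[0][1]: acc=0 h=0 v=0
  t=1 PE[0][0]: acc=27 h=3 v=27
  t=1 PE[0][1]: acc=40 h=5 v=40
  t=2 PE[0][0]: acc=0 h=0 v=0
  t=2 PE[0][1]: acc=24 h=3 v=24

PE[0][1].acc = 24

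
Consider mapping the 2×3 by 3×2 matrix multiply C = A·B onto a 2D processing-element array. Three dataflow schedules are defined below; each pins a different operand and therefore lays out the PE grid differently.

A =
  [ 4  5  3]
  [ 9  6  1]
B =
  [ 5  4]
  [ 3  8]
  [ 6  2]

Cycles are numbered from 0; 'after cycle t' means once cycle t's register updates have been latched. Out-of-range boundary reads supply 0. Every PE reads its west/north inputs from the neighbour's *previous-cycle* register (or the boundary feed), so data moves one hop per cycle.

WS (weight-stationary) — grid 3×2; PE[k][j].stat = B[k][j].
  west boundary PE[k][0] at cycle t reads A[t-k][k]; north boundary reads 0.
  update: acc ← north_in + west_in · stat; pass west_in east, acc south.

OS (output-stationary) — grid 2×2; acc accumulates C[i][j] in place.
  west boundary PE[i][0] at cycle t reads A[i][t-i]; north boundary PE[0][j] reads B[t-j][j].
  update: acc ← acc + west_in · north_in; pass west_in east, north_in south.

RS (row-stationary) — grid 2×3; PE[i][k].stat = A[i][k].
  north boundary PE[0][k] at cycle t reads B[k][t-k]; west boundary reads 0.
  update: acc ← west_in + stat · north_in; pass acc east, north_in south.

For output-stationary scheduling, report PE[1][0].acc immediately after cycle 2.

PE[1][0].acc = 63

OS on a 2×2 grid — tracing PE[1][0] and its feeders:
  step 0 · PE0,0: acc=20; fwd→4 fwd↓5
  step 0 · PE1,0: acc=0; fwd→0 fwd↓0
  step 1 · PE0,0: acc=35; fwd→5 fwd↓3
  step 1 · PE1,0: acc=45; fwd→9 fwd↓5
  step 2 · PE0,0: acc=53; fwd→3 fwd↓6
  step 2 · PE1,0: acc=63; fwd→6 fwd↓3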